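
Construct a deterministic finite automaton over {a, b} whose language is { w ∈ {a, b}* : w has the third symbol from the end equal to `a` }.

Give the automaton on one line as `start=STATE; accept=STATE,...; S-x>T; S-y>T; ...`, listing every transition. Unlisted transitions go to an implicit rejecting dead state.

start=q0; accept=q7,q8,q9,q10; q0-a>q1; q0-b>q2; q1-a>q3; q1-b>q4; q2-a>q5; q2-b>q6; q3-a>q7; q3-b>q8; q4-a>q9; q4-b>q10; q5-a>q11; q5-b>q12; q6-a>q13; q6-b>q14; q7-a>q7; q7-b>q8; q8-a>q9; q8-b>q10; q9-a>q11; q9-b>q12; q10-a>q13; q10-b>q14; q11-a>q7; q11-b>q8; q12-a>q9; q12-b>q10; q13-a>q11; q13-b>q12; q14-a>q13; q14-b>q14

A DFA must remember the last 3 symbols (since which symbol is third-to-last isn't known until the input ends). Use one state per possible window of the last ≤3 symbols; accept from those whose window starts with `a`.
          a    b  
>  q0     q1   q2 
   q1     q3   q4 
   q2     q5   q6 
   q3     q7   q8 
   q4     q9  q10 
   q5    q11  q12 
   q6    q13  q14 
 * q7     q7   q8 
 * q8     q9  q10 
 * q9    q11  q12 
 * q10   q13  q14 
   q11    q7   q8 
   q12    q9  q10 
   q13   q11  q12 
   q14   q13  q14 
(> = start, * = accepting)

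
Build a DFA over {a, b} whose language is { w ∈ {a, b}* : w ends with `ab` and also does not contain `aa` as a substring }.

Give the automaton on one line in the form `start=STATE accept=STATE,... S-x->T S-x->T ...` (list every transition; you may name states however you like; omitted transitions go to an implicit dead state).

start=q0 accept=q3 q0-a->q1 q0-b->q0 q1-a->q2 q1-b->q3 q2-a->q2 q2-b->q2 q3-a->q1 q3-b->q0

Build one automaton per condition and run them in lockstep. One (3 states) tracks how much of the suffix `ab` has currently been matched; the other (3 states) tracks partial matches of the forbidden pattern `aa`. Each combined state is a pair, one component from each; accept when both components accept. Equivalent product states are then merged.
        a   b  
>  q0   q1  q0 
   q1   q2  q3 
   q2   q2  q2 
 * q3   q1  q0 
(> = start, * = accepting)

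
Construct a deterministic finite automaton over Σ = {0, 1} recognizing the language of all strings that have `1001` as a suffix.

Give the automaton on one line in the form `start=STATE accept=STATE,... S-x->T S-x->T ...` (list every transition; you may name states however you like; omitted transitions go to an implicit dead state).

Let each state record the length of the longest suffix of the input read so far that is also a prefix of `1001`. s1 means the last symbol is `1`; s2 means the last 2 symbols are `10`; s3 means the last 3 symbols are `100`; s4 means the last 4 symbols are `1001`. Accept only at s4, where the string currently ends in `1001`.
With 5 states:
        0   1  
>  s0   s0  s1 
   s1   s2  s1 
   s2   s3  s1 
   s3   s0  s4 
 * s4   s2  s1 
(> = start, * = accepting)

start=s0 accept=s4 s0-0->s0 s0-1->s1 s1-0->s2 s1-1->s1 s2-0->s3 s2-1->s1 s3-0->s0 s3-1->s4 s4-0->s2 s4-1->s1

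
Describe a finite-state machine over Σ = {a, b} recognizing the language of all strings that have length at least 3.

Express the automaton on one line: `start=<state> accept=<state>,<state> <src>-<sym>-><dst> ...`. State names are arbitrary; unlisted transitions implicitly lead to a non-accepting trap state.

Count input length up to 4: every symbol moves from S0 toward S4, which means 'more than 3' and absorbs. Accept from {S3, S4}.
A 5-state machine:
        a   b  
>  S0   S1  S1 
   S1   S2  S2 
   S2   S3  S3 
 * S3   S4  S4 
 * S4   S4  S4 
(> = start, * = accepting)

start=S0 accept=S3,S4 S0-a->S1 S0-b->S1 S1-a->S2 S1-b->S2 S2-a->S3 S2-b->S3 S3-a->S4 S3-b->S4 S4-a->S4 S4-b->S4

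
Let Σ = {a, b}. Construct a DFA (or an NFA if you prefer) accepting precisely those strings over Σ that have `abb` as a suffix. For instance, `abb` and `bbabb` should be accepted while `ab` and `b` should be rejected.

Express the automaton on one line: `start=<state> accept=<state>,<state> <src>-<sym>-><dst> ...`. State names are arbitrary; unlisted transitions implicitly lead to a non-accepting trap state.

start=q0 accept=q3 q0-a->q1 q0-b->q0 q1-a->q1 q1-b->q2 q2-a->q1 q2-b->q3 q3-a->q1 q3-b->q0

Remember how much of `abb` the current input suffix matches. State q0 means no match yet; q1 means the last symbol is `a`; q2 means the last 2 symbols are `ab`; q3 means the last 3 symbols are `abb`. Only q3 accepts. On a mismatch, fall back to the longest proper suffix that is still a prefix of `abb`.
A 4-state machine:
        a   b  
>  q0   q1  q0 
   q1   q1  q2 
   q2   q1  q3 
 * q3   q1  q0 
(> = start, * = accepting)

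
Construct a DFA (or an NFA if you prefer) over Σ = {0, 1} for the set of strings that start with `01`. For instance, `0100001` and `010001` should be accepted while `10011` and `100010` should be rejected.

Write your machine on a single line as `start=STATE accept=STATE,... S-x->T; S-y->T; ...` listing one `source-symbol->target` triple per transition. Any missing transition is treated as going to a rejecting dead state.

start=S0; accept=S2; S0-0->S1; S0-1->S3; S1-0->S3; S1-1->S2; S2-0->S2; S2-1->S2; S3-0->S3; S3-1->S3

Walk along `01` while the input agrees: from S0 take `0` to S1, and so on. Any deviation drops to the rejecting sink S3. Once S2 is reached the prefix is confirmed and every continuation is accepted.
4 states suffice.
        0   1  
>  S0   S1  S3 
   S1   S3  S2 
 * S2   S2  S2 
   S3   S3  S3 
(> = start, * = accepting)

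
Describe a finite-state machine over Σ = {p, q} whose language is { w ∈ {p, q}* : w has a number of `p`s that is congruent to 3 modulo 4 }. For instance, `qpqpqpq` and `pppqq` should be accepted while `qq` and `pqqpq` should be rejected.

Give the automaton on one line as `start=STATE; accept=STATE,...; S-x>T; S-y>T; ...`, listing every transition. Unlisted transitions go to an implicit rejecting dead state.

Keep the running count of `p`s modulo 4: each `p` advances along the cycle A → B → C → D → A while other symbols loop. Accept at D.
With 4 states:
       p  q 
>  A   B  A 
   B   C  B 
   C   D  C 
 * D   A  D 
(> = start, * = accepting)

start=A; accept=D; A-p>B; A-q>A; B-p>C; B-q>B; C-p>D; C-q>C; D-p>A; D-q>D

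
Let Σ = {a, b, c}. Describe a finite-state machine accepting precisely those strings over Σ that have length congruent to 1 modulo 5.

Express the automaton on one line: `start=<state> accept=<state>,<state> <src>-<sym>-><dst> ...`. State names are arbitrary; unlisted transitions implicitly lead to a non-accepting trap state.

Only the length mod 5 matters, so use a 5-cycle: from any state, every input symbol moves to the next state, wrapping s4 back to s0. Mark s1 accepting.
A 5-state machine:
        a   b   c  
>  s0   s1  s1  s1 
 * s1   s2  s2  s2 
   s2   s3  s3  s3 
   s3   s4  s4  s4 
   s4   s0  s0  s0 
(> = start, * = accepting)

start=s0 accept=s1 s0-a->s1 s0-b->s1 s0-c->s1 s1-a->s2 s1-b->s2 s1-c->s2 s2-a->s3 s2-b->s3 s2-c->s3 s3-a->s4 s3-b->s4 s3-c->s4 s4-a->s0 s4-b->s0 s4-c->s0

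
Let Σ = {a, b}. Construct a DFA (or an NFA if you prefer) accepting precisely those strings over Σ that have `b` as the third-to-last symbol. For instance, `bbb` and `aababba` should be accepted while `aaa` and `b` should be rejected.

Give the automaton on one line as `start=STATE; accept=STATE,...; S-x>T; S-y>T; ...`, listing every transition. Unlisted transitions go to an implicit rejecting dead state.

start=q0; accept=q11,q12,q13,q14; q0-a>q1; q0-b>q2; q1-a>q3; q1-b>q4; q2-a>q5; q2-b>q6; q3-a>q7; q3-b>q8; q4-a>q9; q4-b>q10; q5-a>q11; q5-b>q12; q6-a>q13; q6-b>q14; q7-a>q7; q7-b>q8; q8-a>q9; q8-b>q10; q9-a>q11; q9-b>q12; q10-a>q13; q10-b>q14; q11-a>q7; q11-b>q8; q12-a>q9; q12-b>q10; q13-a>q11; q13-b>q12; q14-a>q13; q14-b>q14

Because acceptance depends on a position counted from the end, the machine has to buffer the most recent 3 symbols. Make each state the string of the last up-to-3 symbols read; on input `x` shift the window left and append `x`. Accept when the buffered window has length 3 and begins with `b`.
With 15 states:
          a    b  
>  q0     q1   q2 
   q1     q3   q4 
   q2     q5   q6 
   q3     q7   q8 
   q4     q9  q10 
   q5    q11  q12 
   q6    q13  q14 
   q7     q7   q8 
   q8     q9  q10 
   q9    q11  q12 
   q10   q13  q14 
 * q11    q7   q8 
 * q12    q9  q10 
 * q13   q11  q12 
 * q14   q13  q14 
(> = start, * = accepting)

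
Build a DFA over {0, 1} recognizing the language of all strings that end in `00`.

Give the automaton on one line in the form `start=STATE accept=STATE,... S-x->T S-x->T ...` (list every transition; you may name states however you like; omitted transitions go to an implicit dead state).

Remember how much of `00` the current input suffix matches. State s0 means no match yet; s1 means the last symbol is `0`; s2 means the last 2 symbols are `00`. Only s2 accepts. On a mismatch, fall back to the longest proper suffix that is still a prefix of `00`.
A 3-state machine:
        0   1  
>  s0   s1  s0 
   s1   s2  s0 
 * s2   s2  s0 
(> = start, * = accepting)

start=s0 accept=s2 s0-0->s1 s0-1->s0 s1-0->s2 s1-1->s0 s2-0->s2 s2-1->s0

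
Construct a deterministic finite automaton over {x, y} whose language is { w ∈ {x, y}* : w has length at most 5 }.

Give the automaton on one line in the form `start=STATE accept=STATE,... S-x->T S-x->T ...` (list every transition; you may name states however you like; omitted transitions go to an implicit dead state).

start=q0 accept=q0,q1,q2,q3,q4,q5 q0-x->q1 q0-y->q1 q1-x->q2 q1-y->q2 q2-x->q3 q2-y->q3 q3-x->q4 q3-y->q4 q4-x->q5 q4-y->q5 q5-x->q6 q5-y->q6 q6-x->q6 q6-y->q6

Count input length up to 6: every symbol moves from q0 toward q6, which means 'more than 5' and absorbs. Accept from {q0, q1, q2, q3, q4, q5}.
        x   y  
>* q0   q1  q1 
 * q1   q2  q2 
 * q2   q3  q3 
 * q3   q4  q4 
 * q4   q5  q5 
 * q5   q6  q6 
   q6   q6  q6 
(> = start, * = accepting)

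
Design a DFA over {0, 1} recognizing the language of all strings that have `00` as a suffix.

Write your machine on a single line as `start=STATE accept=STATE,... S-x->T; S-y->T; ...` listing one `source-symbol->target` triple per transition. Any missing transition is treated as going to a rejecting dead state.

Remember how much of `00` the current input suffix matches. State A means no match yet; B means the last symbol is `0`; C means the last 2 symbols are `00`. Only C accepts. On a mismatch, fall back to the longest proper suffix that is still a prefix of `00`.
3 states suffice.
       0  1 
>  A   B  A 
   B   C  A 
 * C   C  A 
(> = start, * = accepting)

start=A; accept=C; A-0->B; A-1->A; B-0->C; B-1->A; C-0->C; C-1->A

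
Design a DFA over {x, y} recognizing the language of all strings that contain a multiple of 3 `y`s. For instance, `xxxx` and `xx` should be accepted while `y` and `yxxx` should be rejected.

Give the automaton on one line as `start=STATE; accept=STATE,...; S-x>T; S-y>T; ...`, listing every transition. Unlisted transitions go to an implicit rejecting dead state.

The only thing that matters is how many `y`s have appeared, reduced mod 3. Use one state per residue: A for 0, …, C for 2. Reading `y` moves to the next residue; anything else stays put. A is accepting.
With 3 states:
       x  y 
>* A   A  B 
   B   B  C 
   C   C  A 
(> = start, * = accepting)

start=A; accept=A; A-x>A; A-y>B; B-x>B; B-y>C; C-x>C; C-y>A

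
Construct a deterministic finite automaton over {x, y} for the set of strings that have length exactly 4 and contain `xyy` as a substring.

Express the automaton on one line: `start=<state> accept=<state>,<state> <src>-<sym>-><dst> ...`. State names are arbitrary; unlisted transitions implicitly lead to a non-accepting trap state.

Handle the two conditions separately and then intersect. One (6 states) tracks the input length, saturating at 5; the other (4 states) tracks whether and how much of `xyy` has been seen. Each combined state is a pair, one component from each; accept when both components accept. Minimizing collapses redundant product states.
A 9-state machine:
        x   y  
>  q0   q1  q2 
   q1   q3  q4 
   q2   q3  q5 
   q3   q5  q6 
   q4   q5  q7 
   q5   q5  q5 
   q6   q5  q8 
   q7   q8  q8 
 * q8   q5  q5 
(> = start, * = accepting)

start=q0 accept=q8 q0-x->q1 q0-y->q2 q1-x->q3 q1-y->q4 q2-x->q3 q2-y->q5 q3-x->q5 q3-y->q6 q4-x->q5 q4-y->q7 q5-x->q5 q5-y->q5 q6-x->q5 q6-y->q8 q7-x->q8 q7-y->q8 q8-x->q5 q8-y->q5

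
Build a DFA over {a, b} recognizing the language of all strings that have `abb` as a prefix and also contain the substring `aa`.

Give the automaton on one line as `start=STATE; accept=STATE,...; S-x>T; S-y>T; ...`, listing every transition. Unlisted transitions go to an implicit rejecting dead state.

start=s0; accept=s6; s0-a>s1; s0-b>s2; s1-a>s2; s1-b>s3; s2-a>s2; s2-b>s2; s3-a>s2; s3-b>s4; s4-a>s5; s4-b>s4; s5-a>s6; s5-b>s4; s6-a>s6; s6-b>s6

Handle the two conditions separately and then intersect. The first has 5 states tracking whether the input so far still matches the prefix `abb`; the second has 3 states tracking whether and how much of `aa` has been seen. A product state is a pair (one from each), accepting exactly when both do. After merging equivalent states the machine shrinks.
A 7-state machine:
        a   b  
>  s0   s1  s2 
   s1   s2  s3 
   s2   s2  s2 
   s3   s2  s4 
   s4   s5  s4 
   s5   s6  s4 
 * s6   s6  s6 
(> = start, * = accepting)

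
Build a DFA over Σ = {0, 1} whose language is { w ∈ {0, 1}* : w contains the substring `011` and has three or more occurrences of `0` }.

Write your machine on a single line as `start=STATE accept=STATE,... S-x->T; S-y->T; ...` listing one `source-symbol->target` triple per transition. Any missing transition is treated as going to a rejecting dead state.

start=q0; accept=q9; q0-0->q1; q0-1->q0; q1-0->q2; q1-1->q3; q2-0->q4; q2-1->q5; q3-0->q2; q3-1->q6; q4-0->q4; q4-1->q7; q5-0->q4; q5-1->q8; q6-0->q8; q6-1->q6; q7-0->q4; q7-1->q9; q8-0->q9; q8-1->q8; q9-0->q9; q9-1->q9

Run two small machines in parallel and take their product. One (4 states) tracks whether and how much of `011` has been seen; the other (5 states) tracks the count of `0`s, saturating at 4. Each combined state is a pair, one component from each; accept when both components accept. Minimizing collapses redundant product states.
With 10 states:
        0   1  
>  q0   q1  q0 
   q1   q2  q3 
   q2   q4  q5 
   q3   q2  q6 
   q4   q4  q7 
   q5   q4  q8 
   q6   q8  q6 
   q7   q4  q9 
   q8   q9  q8 
 * q9   q9  q9 
(> = start, * = accepting)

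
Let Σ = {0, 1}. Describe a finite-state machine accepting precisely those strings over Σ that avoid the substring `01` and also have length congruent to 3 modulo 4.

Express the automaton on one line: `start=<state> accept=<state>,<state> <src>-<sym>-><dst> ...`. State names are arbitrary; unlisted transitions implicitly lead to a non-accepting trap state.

Build one automaton per condition and run them in lockstep. The first has 3 states tracking partial matches of the forbidden pattern `01`; the second has 4 states tracking the input length modulo 4. A product state is a pair (one from each), accepting exactly when both do. Equivalent product states are then merged.
A 9-state machine:
        0   1  
>  s0   s1  s2 
   s1   s3  s4 
   s2   s3  s5 
   s3   s6  s4 
   s4   s4  s4 
   s5   s6  s7 
 * s6   s8  s4 
 * s7   s8  s0 
   s8   s1  s4 
(> = start, * = accepting)

start=s0 accept=s6,s7 s0-0->s1 s0-1->s2 s1-0->s3 s1-1->s4 s2-0->s3 s2-1->s5 s3-0->s6 s3-1->s4 s4-0->s4 s4-1->s4 s5-0->s6 s5-1->s7 s6-0->s8 s6-1->s4 s7-0->s8 s7-1->s0 s8-0->s1 s8-1->s4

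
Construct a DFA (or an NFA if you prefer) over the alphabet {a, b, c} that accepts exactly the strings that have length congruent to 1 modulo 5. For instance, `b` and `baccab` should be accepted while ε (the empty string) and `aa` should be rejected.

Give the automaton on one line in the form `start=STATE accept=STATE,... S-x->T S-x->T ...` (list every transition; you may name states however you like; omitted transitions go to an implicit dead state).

start=S0 accept=S1 S0-a->S1 S0-b->S1 S0-c->S1 S1-a->S2 S1-b->S2 S1-c->S2 S2-a->S3 S2-b->S3 S2-c->S3 S3-a->S4 S3-b->S4 S3-c->S4 S4-a->S0 S4-b->S0 S4-c->S0

Only the length mod 5 matters, so use a 5-cycle: from any state, every input symbol moves to the next state, wrapping S4 back to S0. Mark S1 accepting.
5 states suffice.
        a   b   c  
>  S0   S1  S1  S1 
 * S1   S2  S2  S2 
   S2   S3  S3  S3 
   S3   S4  S4  S4 
   S4   S0  S0  S0 
(> = start, * = accepting)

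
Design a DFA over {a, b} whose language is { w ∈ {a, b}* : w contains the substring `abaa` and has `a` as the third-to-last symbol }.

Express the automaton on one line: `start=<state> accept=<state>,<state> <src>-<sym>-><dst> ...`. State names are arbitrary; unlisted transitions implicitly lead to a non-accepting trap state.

start=q0 accept=q5,q6,q7,q8 q0-a->q1 q0-b->q0 q1-a->q1 q1-b->q2 q2-a->q3 q2-b->q0 q3-a->q4 q3-b->q2 q4-a->q5 q4-b->q6 q5-a->q5 q5-b->q6 q6-a->q7 q6-b->q8 q7-a->q4 q7-b->q9 q8-a->q10 q8-b->q11 q9-a->q7 q9-b->q8 q10-a->q4 q10-b->q9 q11-a->q10 q11-b->q11

Run two small machines in parallel and take their product. The first has 5 states tracking whether and how much of `abaa` has been seen; the second has 15 states tracking the last 3 symbols read. A product state is a pair (one from each), accepting exactly when both do. Equivalent product states are then merged.
12 states suffice.
          a    b  
>  q0     q1   q0 
   q1     q1   q2 
   q2     q3   q0 
   q3     q4   q2 
   q4     q5   q6 
 * q5     q5   q6 
 * q6     q7   q8 
 * q7     q4   q9 
 * q8    q10  q11 
   q9     q7   q8 
   q10    q4   q9 
   q11   q10  q11 
(> = start, * = accepting)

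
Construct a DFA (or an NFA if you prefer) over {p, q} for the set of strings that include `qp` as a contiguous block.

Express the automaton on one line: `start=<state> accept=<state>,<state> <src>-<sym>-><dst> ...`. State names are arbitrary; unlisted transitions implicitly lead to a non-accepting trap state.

start=S0 accept=S2 S0-p->S0 S0-q->S1 S1-p->S2 S1-q->S1 S2-p->S2 S2-q->S2

States S0..S1 record the length of the longest prefix of `qp` that matches the current input suffix. Reaching S2 means `qp` has been seen, and we stay there forever. Accept from S2.
A 3-state machine:
        p   q  
>  S0   S0  S1 
   S1   S2  S1 
 * S2   S2  S2 
(> = start, * = accepting)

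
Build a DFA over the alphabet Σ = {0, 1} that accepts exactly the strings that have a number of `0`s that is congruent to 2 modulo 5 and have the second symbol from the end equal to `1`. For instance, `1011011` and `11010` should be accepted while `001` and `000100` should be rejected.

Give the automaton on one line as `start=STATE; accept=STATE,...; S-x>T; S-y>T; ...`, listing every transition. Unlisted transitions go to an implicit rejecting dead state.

Handle the two conditions separately and then intersect. The first has 5 states tracking the count of `0`s modulo 5; the second has 7 states tracking the last 2 symbols read. A product state is a pair (one from each), accepting exactly when both do. Equivalent product states are then merged.
A 9-state machine:
        0   1  
>  q0   q1  q0 
   q1   q2  q3 
   q2   q4  q5 
   q3   q6  q3 
   q4   q7  q4 
   q5   q4  q8 
 * q6   q4  q5 
   q7   q0  q7 
 * q8   q4  q8 
(> = start, * = accepting)

start=q0; accept=q6,q8; q0-0>q1; q0-1>q0; q1-0>q2; q1-1>q3; q2-0>q4; q2-1>q5; q3-0>q6; q3-1>q3; q4-0>q7; q4-1>q4; q5-0>q4; q5-1>q8; q6-0>q4; q6-1>q5; q7-0>q0; q7-1>q7; q8-0>q4; q8-1>q8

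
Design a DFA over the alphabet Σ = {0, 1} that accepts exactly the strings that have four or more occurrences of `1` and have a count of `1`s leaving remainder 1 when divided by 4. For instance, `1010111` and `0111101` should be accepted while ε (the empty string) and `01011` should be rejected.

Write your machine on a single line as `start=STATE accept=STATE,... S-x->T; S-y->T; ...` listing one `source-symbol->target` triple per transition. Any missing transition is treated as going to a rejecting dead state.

start=q0; accept=q5; q0-0->q0; q0-1->q1; q1-0->q1; q1-1->q2; q2-0->q2; q2-1->q3; q3-0->q3; q3-1->q4; q4-0->q4; q4-1->q5; q5-0->q5; q5-1->q2

Handle the two conditions separately and then intersect. The first has 6 states tracking the count of `1`s, saturating at 5; the second has 4 states tracking the count of `1`s modulo 4. A product state is a pair (one from each), accepting exactly when both do. After merging equivalent states the machine shrinks.
6 states suffice.
        0   1  
>  q0   q0  q1 
   q1   q1  q2 
   q2   q2  q3 
   q3   q3  q4 
   q4   q4  q5 
 * q5   q5  q2 
(> = start, * = accepting)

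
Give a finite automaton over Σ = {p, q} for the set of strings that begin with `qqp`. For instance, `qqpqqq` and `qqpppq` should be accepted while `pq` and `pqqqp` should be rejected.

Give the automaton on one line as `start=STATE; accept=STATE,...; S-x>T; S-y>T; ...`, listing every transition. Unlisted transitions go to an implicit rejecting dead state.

Check the first 3 symbols one by one: A through C record how many have matched `qqp` so far; any wrong symbol goes to the dead state E. After all 3 match we enter the accepting sink D.
       p  q 
>  A   E  B 
   B   E  C 
   C   D  E 
 * D   D  D 
   E   E  E 
(> = start, * = accepting)

start=A; accept=D; A-p>E; A-q>B; B-p>E; B-q>C; C-p>D; C-q>E; D-p>D; D-q>D; E-p>E; E-q>E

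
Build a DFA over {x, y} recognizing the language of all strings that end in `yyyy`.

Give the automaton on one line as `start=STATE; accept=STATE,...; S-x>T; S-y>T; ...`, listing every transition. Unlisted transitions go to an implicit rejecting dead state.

Let each state record the length of the longest suffix of the input read so far that is also a prefix of `yyyy`. s1 means the last symbol is `y`; s2 means the last 2 symbols are `yy`; s3 means the last 3 symbols are `yyy`; s4 means the last 4 symbols are `yyyy`. Accept only at s4, where the string currently ends in `yyyy`.
        x   y  
>  s0   s0  s1 
   s1   s0  s2 
   s2   s0  s3 
   s3   s0  s4 
 * s4   s0  s4 
(> = start, * = accepting)

start=s0; accept=s4; s0-x>s0; s0-y>s1; s1-x>s0; s1-y>s2; s2-x>s0; s2-y>s3; s3-x>s0; s3-y>s4; s4-x>s0; s4-y>s4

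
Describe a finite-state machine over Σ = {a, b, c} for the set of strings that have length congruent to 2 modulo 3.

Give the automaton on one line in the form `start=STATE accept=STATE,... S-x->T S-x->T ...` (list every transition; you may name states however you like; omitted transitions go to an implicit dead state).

start=q0 accept=q2 q0-a->q1 q0-b->q1 q0-c->q1 q1-a->q2 q1-b->q2 q1-c->q2 q2-a->q0 q2-b->q0 q2-c->q0

Only the length mod 3 matters, so use a 3-cycle: from any state, every input symbol moves to the next state, wrapping q2 back to q0. Mark q2 accepting.
3 states suffice.
        a   b   c  
>  q0   q1  q1  q1 
   q1   q2  q2  q2 
 * q2   q0  q0  q0 
(> = start, * = accepting)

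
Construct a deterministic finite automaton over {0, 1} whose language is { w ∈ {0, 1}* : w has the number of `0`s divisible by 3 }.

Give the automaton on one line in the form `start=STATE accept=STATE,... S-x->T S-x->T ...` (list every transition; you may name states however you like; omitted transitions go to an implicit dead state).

start=q0 accept=q0 q0-0->q1 q0-1->q0 q1-0->q2 q1-1->q1 q2-0->q0 q2-1->q2

Keep the running count of `0`s modulo 3: each `0` advances along the cycle q0 → q1 → q2 → q0 while other symbols loop. Accept at q0.
A 3-state machine:
        0   1  
>* q0   q1  q0 
   q1   q2  q1 
   q2   q0  q2 
(> = start, * = accepting)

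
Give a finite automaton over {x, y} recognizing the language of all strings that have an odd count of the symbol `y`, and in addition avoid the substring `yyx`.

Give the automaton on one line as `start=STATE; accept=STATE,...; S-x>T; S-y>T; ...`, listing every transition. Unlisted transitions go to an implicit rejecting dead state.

Handle the two conditions separately and then intersect. One (2 states) tracks the count of `y`s modulo 2; the other (4 states) tracks partial matches of the forbidden pattern `yyx`. Each combined state is a pair, one component from each; accept when both components accept.
An 8-state machine:
        x   y  
>  S0   S0  S1 
 * S1   S2  S3 
 * S2   S2  S4 
   S3   S5  S6 
   S4   S0  S6 
   S5   S5  S7 
 * S6   S7  S3 
   S7   S7  S5 
(> = start, * = accepting)

start=S0; accept=S1,S2,S6; S0-x>S0; S0-y>S1; S1-x>S2; S1-y>S3; S2-x>S2; S2-y>S4; S3-x>S5; S3-y>S6; S4-x>S0; S4-y>S6; S5-x>S5; S5-y>S7; S6-x>S7; S6-y>S3; S7-x>S7; S7-y>S5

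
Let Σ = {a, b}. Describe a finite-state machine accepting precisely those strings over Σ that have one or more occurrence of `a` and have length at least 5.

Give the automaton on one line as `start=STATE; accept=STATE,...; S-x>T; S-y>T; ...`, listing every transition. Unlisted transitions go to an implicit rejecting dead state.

start=q0; accept=q9; q0-a>q1; q0-b>q2; q1-a>q3; q1-b>q3; q2-a>q3; q2-b>q4; q3-a>q5; q3-b>q5; q4-a>q5; q4-b>q6; q5-a>q7; q5-b>q7; q6-a>q7; q6-b>q8; q7-a>q9; q7-b>q9; q8-a>q9; q8-b>q8; q9-a>q9; q9-b>q9

Run two small machines in parallel and take their product. The first has 3 states tracking the count of `a`s, saturating at 2; the second has 7 states tracking the input length, saturating at 6. A product state is a pair (one from each), accepting exactly when both do. Equivalent product states are then merged.
        a   b  
>  q0   q1  q2 
   q1   q3  q3 
   q2   q3  q4 
   q3   q5  q5 
   q4   q5  q6 
   q5   q7  q7 
   q6   q7  q8 
   q7   q9  q9 
   q8   q9  q8 
 * q9   q9  q9 
(> = start, * = accepting)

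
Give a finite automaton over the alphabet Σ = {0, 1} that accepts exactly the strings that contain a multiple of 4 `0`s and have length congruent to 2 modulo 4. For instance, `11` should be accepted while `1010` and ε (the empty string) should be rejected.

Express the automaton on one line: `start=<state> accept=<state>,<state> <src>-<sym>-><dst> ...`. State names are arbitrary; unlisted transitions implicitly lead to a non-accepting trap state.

Handle the two conditions separately and then intersect. The first has 4 states tracking the count of `0`s modulo 4; the second has 4 states tracking the input length modulo 4. A product state is a pair (one from each), accepting exactly when both do.
          0    1  
>  S0     S1   S2 
   S1     S3   S4 
   S2     S4   S5 
   S3     S6   S7 
   S4     S7   S8 
 * S5     S8   S9 
   S6     S0  S10 
   S7    S10  S11 
   S8    S11  S12 
   S9    S12   S0 
   S10    S2  S13 
   S11   S13  S14 
   S12   S14   S1 
   S13    S5  S15 
   S14   S15   S3 
   S15    S9   S6 
(> = start, * = accepting)

start=S0 accept=S5 S0-0->S1 S0-1->S2 S1-0->S3 S1-1->S4 S2-0->S4 S2-1->S5 S3-0->S6 S3-1->S7 S4-0->S7 S4-1->S8 S5-0->S8 S5-1->S9 S6-0->S0 S6-1->S10 S7-0->S10 S7-1->S11 S8-0->S11 S8-1->S12 S9-0->S12 S9-1->S0 S10-0->S2 S10-1->S13 S11-0->S13 S11-1->S14 S12-0->S14 S12-1->S1 S13-0->S5 S13-1->S15 S14-0->S15 S14-1->S3 S15-0->S9 S15-1->S6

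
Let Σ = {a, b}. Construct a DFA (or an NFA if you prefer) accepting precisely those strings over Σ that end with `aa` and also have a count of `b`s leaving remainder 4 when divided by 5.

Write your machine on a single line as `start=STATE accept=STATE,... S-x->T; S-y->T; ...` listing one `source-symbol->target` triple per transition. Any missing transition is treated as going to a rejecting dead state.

Build one automaton per condition and run them in lockstep. The first has 3 states tracking how much of the suffix `aa` has currently been matched; the second has 5 states tracking the count of `b`s modulo 5. A product state is a pair (one from each), accepting exactly when both do.
          a    b  
>  q0     q1   q2 
   q1     q3   q2 
   q2     q4   q5 
   q3     q3   q2 
   q4     q6   q5 
   q5     q7   q8 
   q6     q6   q5 
   q7     q9   q8 
   q8    q10  q11 
   q9     q9   q8 
   q10   q12  q11 
   q11   q13   q0 
   q12   q12  q11 
   q13   q14   q0 
 * q14   q14   q0 
(> = start, * = accepting)

start=q0; accept=q14; q0-a->q1; q0-b->q2; q1-a->q3; q1-b->q2; q2-a->q4; q2-b->q5; q3-a->q3; q3-b->q2; q4-a->q6; q4-b->q5; q5-a->q7; q5-b->q8; q6-a->q6; q6-b->q5; q7-a->q9; q7-b->q8; q8-a->q10; q8-b->q11; q9-a->q9; q9-b->q8; q10-a->q12; q10-b->q11; q11-a->q13; q11-b->q0; q12-a->q12; q12-b->q11; q13-a->q14; q13-b->q0; q14-a->q14; q14-b->q0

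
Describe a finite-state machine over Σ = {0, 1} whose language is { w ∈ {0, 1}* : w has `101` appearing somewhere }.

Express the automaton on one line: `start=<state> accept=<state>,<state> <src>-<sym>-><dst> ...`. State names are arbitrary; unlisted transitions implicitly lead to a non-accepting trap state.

Track how much of `101` has been matched so far: state q0 is no progress, q3 is the absorbing accept state reached once `101` has occurred. Intermediate states record partial matches; on a mismatch, fall back to the longest reusable overlap.
4 states suffice.
        0   1  
>  q0   q0  q1 
   q1   q2  q1 
   q2   q0  q3 
 * q3   q3  q3 
(> = start, * = accepting)

start=q0 accept=q3 q0-0->q0 q0-1->q1 q1-0->q2 q1-1->q1 q2-0->q0 q2-1->q3 q3-0->q3 q3-1->q3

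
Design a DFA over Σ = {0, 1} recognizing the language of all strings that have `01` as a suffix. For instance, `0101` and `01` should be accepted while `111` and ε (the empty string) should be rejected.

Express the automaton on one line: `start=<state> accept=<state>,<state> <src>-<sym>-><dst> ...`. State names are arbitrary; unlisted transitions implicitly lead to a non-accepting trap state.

start=q0 accept=q2 q0-0->q1 q0-1->q0 q1-0->q1 q1-1->q2 q2-0->q1 q2-1->q0

Let each state record the length of the longest suffix of the input read so far that is also a prefix of `01`. q1 means the last symbol is `0`; q2 means the last 2 symbols are `01`. Accept only at q2, where the string currently ends in `01`.
        0   1  
>  q0   q1  q0 
   q1   q1  q2 
 * q2   q1  q0 
(> = start, * = accepting)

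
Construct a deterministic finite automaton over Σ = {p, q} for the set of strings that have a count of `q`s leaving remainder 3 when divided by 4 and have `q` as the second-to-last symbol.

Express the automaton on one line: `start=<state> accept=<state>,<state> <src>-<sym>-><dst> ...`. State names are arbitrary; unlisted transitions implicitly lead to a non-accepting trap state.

start=A accept=E,G A-p->A A-q->B B-p->B B-q->C C-p->D C-q->E D-p->D D-q->F E-p->G E-q->A F-p->G F-q->A G-p->H G-q->A H-p->H H-q->A

Build one automaton per condition and run them in lockstep. The first has 4 states tracking the count of `q`s modulo 4; the second has 7 states tracking the last 2 symbols read. A product state is a pair (one from each), accepting exactly when both do. After merging equivalent states the machine shrinks.
With 8 states:
       p  q 
>  A   A  B 
   B   B  C 
   C   D  E 
   D   D  F 
 * E   G  A 
   F   G  A 
 * G   H  A 
   H   H  A 
(> = start, * = accepting)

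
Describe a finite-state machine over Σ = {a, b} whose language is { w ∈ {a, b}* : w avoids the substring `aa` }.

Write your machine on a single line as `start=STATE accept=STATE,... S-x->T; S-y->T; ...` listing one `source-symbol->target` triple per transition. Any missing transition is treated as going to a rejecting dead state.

Track partial matches of the forbidden pattern `aa`. State S2 is a dead state reached once `aa` has occurred; every other state accepts. S0 means no part of `aa` is currently matched.
With 3 states:
        a   b  
>* S0   S1  S0 
 * S1   S2  S0 
   S2   S2  S2 
(> = start, * = accepting)

start=S0; accept=S0,S1; S0-a->S1; S0-b->S0; S1-a->S2; S1-b->S0; S2-a->S2; S2-b->S2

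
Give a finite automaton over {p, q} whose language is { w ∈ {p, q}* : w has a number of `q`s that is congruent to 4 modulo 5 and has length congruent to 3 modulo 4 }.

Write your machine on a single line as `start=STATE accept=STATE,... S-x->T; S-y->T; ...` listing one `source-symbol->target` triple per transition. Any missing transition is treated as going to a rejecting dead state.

start=s0; accept=s19; s0-p->s1; s0-q->s2; s1-p->s3; s1-q->s4; s2-p->s4; s2-q->s5; s3-p->s6; s3-q->s7; s4-p->s7; s4-q->s8; s5-p->s8; s5-q->s9; s6-p->s0; s6-q->s10; s7-p->s10; s7-q->s11; s8-p->s11; s8-q->s12; s9-p->s12; s9-q->s13; s10-p->s2; s10-q->s14; s11-p->s14; s11-q->s15; s12-p->s15; s12-q->s16; s13-p->s16; s13-q->s1; s14-p->s5; s14-q->s17; s15-p->s17; s15-q->s18; s16-p->s18; s16-q->s3; s17-p->s9; s17-q->s19; s18-p->s19; s18-q->s6; s19-p->s13; s19-q->s0

Build one automaton per condition and run them in lockstep. One (5 states) tracks the count of `q`s modulo 5; the other (4 states) tracks the input length modulo 4. Each combined state is a pair, one component from each; accept when both components accept.
20 states suffice.
          p    q  
>  s0     s1   s2 
   s1     s3   s4 
   s2     s4   s5 
   s3     s6   s7 
   s4     s7   s8 
   s5     s8   s9 
   s6     s0  s10 
   s7    s10  s11 
   s8    s11  s12 
   s9    s12  s13 
   s10    s2  s14 
   s11   s14  s15 
   s12   s15  s16 
   s13   s16   s1 
   s14    s5  s17 
   s15   s17  s18 
   s16   s18   s3 
   s17    s9  s19 
   s18   s19   s6 
 * s19   s13   s0 
(> = start, * = accepting)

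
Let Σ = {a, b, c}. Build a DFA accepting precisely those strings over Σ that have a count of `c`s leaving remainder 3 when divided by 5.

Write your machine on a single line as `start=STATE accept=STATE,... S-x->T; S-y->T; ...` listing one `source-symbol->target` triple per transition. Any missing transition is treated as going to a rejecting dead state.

start=s0; accept=s3; s0-a->s0; s0-b->s0; s0-c->s1; s1-a->s1; s1-b->s1; s1-c->s2; s2-a->s2; s2-b->s2; s2-c->s3; s3-a->s3; s3-b->s3; s3-c->s4; s4-a->s4; s4-b->s4; s4-c->s0

The only thing that matters is how many `c`s have appeared, reduced mod 5. Use one state per residue: s0 for 0, …, s4 for 4. Reading `c` moves to the next residue; anything else stays put. s3 is accepting.
With 5 states:
        a   b   c  
>  s0   s0  s0  s1 
   s1   s1  s1  s2 
   s2   s2  s2  s3 
 * s3   s3  s3  s4 
   s4   s4  s4  s0 
(> = start, * = accepting)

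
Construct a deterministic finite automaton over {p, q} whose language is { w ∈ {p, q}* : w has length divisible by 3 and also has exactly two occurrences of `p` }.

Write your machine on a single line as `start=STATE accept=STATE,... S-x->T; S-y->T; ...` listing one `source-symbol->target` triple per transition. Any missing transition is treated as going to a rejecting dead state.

start=S0; accept=S7; S0-p->S1; S0-q->S2; S1-p->S3; S1-q->S4; S2-p->S4; S2-q->S5; S3-p->S6; S3-q->S7; S4-p->S7; S4-q->S8; S5-p->S8; S5-q->S0; S6-p->S6; S6-q->S6; S7-p->S6; S7-q->S9; S8-p->S9; S8-q->S1; S9-p->S6; S9-q->S3

Build one automaton per condition and run them in lockstep. The first has 3 states tracking the input length modulo 3; the second has 4 states tracking the count of `p`s, saturating at 3. A product state is a pair (one from each), accepting exactly when both do. Minimizing collapses redundant product states.
10 states suffice.
        p   q  
>  S0   S1  S2 
   S1   S3  S4 
   S2   S4  S5 
   S3   S6  S7 
   S4   S7  S8 
   S5   S8  S0 
   S6   S6  S6 
 * S7   S6  S9 
   S8   S9  S1 
   S9   S6  S3 
(> = start, * = accepting)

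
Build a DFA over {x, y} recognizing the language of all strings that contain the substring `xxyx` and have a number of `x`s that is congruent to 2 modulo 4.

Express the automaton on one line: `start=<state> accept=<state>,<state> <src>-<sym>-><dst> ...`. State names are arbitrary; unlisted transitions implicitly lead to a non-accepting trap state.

start=q0 accept=q19 q0-x->q1 q0-y->q0 q1-x->q2 q1-y->q3 q2-x->q4 q2-y->q5 q3-x->q6 q3-y->q3 q4-x->q7 q4-y->q8 q5-x->q9 q5-y->q10 q6-x->q4 q6-y->q10 q7-x->q11 q7-y->q12 q8-x->q13 q8-y->q14 q9-x->q13 q9-y->q9 q10-x->q15 q10-y->q10 q11-x->q2 q11-y->q16 q12-x->q17 q12-y->q0 q13-x->q17 q13-y->q13 q14-x->q18 q14-y->q14 q15-x->q7 q15-y->q14 q16-x->q19 q16-y->q3 q17-x->q19 q17-y->q17 q18-x->q11 q18-y->q0 q19-x->q9 q19-y->q19

Build one automaton per condition and run them in lockstep. One (5 states) tracks whether and how much of `xxyx` has been seen; the other (4 states) tracks the count of `x`s modulo 4. Each combined state is a pair, one component from each; accept when both components accept.
With 20 states:
          x    y  
>  q0     q1   q0 
   q1     q2   q3 
   q2     q4   q5 
   q3     q6   q3 
   q4     q7   q8 
   q5     q9  q10 
   q6     q4  q10 
   q7    q11  q12 
   q8    q13  q14 
   q9    q13   q9 
   q10   q15  q10 
   q11    q2  q16 
   q12   q17   q0 
   q13   q17  q13 
   q14   q18  q14 
   q15    q7  q14 
   q16   q19   q3 
   q17   q19  q17 
   q18   q11   q0 
 * q19    q9  q19 
(> = start, * = accepting)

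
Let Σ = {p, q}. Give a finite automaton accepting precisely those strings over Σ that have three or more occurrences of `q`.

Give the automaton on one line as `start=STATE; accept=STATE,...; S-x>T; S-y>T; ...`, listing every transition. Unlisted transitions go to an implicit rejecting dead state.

start=s0; accept=s3,s4; s0-p>s0; s0-q>s1; s1-p>s1; s1-q>s2; s2-p>s2; s2-q>s3; s3-p>s3; s3-q>s4; s4-p>s4; s4-q>s4

Count `q`s, saturating at 4: states s0 through s3 mean 0 through 3 `q`s seen; s4 means more than 3. Each `q` increments (capped at s4); other symbols loop. Accept from {s3, s4}.
A 5-state machine:
        p   q  
>  s0   s0  s1 
   s1   s1  s2 
   s2   s2  s3 
 * s3   s3  s4 
 * s4   s4  s4 
(> = start, * = accepting)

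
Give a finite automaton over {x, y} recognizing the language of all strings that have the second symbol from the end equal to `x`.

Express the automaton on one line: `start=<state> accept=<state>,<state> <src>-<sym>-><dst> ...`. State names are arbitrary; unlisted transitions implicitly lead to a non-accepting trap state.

A DFA must remember the last 2 symbols (since which symbol is second-to-last isn't known until the input ends). Use one state per possible window of the last ≤2 symbols; accept from those whose window starts with `x`.
With 7 states:
        x   y  
>  q0   q1  q2 
   q1   q3  q4 
   q2   q5  q6 
 * q3   q3  q4 
 * q4   q5  q6 
   q5   q3  q4 
   q6   q5  q6 
(> = start, * = accepting)

start=q0 accept=q3,q4 q0-x->q1 q0-y->q2 q1-x->q3 q1-y->q4 q2-x->q5 q2-y->q6 q3-x->q3 q3-y->q4 q4-x->q5 q4-y->q6 q5-x->q3 q5-y->q4 q6-x->q5 q6-y->q6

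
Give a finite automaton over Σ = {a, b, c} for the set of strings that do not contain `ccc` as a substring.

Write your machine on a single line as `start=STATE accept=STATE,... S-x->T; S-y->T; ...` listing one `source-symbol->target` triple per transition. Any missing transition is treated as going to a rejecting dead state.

This is the complement of 'contains `ccc`'. Use the same substring-matching states — q0 through q3 holding how much of `ccc` has just been matched — but flip the accepting set: everything except the trap q3 accepts.
        a   b   c  
>* q0   q0  q0  q1 
 * q1   q0  q0  q2 
 * q2   q0  q0  q3 
   q3   q3  q3  q3 
(> = start, * = accepting)

start=q0; accept=q0,q1,q2; q0-a->q0; q0-b->q0; q0-c->q1; q1-a->q0; q1-b->q0; q1-c->q2; q2-a->q0; q2-b->q0; q2-c->q3; q3-a->q3; q3-b->q3; q3-c->q3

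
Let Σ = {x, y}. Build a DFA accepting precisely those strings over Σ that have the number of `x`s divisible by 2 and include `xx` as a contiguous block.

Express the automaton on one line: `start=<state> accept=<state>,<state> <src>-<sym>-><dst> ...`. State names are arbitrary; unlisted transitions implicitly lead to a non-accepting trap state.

Run two small machines in parallel and take their product. The first has 2 states tracking the count of `x`s modulo 2; the second has 3 states tracking whether and how much of `xx` has been seen. A product state is a pair (one from each), accepting exactly when both do.
        x   y  
>  s0   s1  s0 
   s1   s2  s3 
 * s2   s4  s2 
   s3   s5  s3 
   s4   s2  s4 
   s5   s4  s0 
(> = start, * = accepting)

start=s0 accept=s2 s0-x->s1 s0-y->s0 s1-x->s2 s1-y->s3 s2-x->s4 s2-y->s2 s3-x->s5 s3-y->s3 s4-x->s2 s4-y->s4 s5-x->s4 s5-y->s0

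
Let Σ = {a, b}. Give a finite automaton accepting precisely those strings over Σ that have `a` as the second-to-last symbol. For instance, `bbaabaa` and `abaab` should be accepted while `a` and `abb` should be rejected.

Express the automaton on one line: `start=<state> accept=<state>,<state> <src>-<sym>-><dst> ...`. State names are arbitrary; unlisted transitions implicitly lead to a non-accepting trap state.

A DFA must remember the last 2 symbols (since which symbol is second-to-last isn't known until the input ends). Use one state per possible window of the last ≤2 symbols; accept from those whose window starts with `a`.
With 7 states:
        a   b  
>  s0   s1  s2 
   s1   s3  s4 
   s2   s5  s6 
 * s3   s3  s4 
 * s4   s5  s6 
   s5   s3  s4 
   s6   s5  s6 
(> = start, * = accepting)

start=s0 accept=s3,s4 s0-a->s1 s0-b->s2 s1-a->s3 s1-b->s4 s2-a->s5 s2-b->s6 s3-a->s3 s3-b->s4 s4-a->s5 s4-b->s6 s5-a->s3 s5-b->s4 s6-a->s5 s6-b->s6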